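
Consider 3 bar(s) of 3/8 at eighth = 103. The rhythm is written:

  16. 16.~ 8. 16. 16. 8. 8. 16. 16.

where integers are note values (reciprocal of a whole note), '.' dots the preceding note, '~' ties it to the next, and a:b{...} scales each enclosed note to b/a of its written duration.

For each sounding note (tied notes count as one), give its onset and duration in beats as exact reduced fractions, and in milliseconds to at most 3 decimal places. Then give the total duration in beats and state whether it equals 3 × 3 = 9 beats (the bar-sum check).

1) 0.0ms=0b +436.893ms=3/4b
2) 436.893ms=3/4b +1310.68ms=9/4b
3) 1747.573ms=3b +436.893ms=3/4b
4) 2184.466ms=15/4b +436.893ms=3/4b
5) 2621.359ms=9/2b +873.786ms=3/2b
6) 3495.146ms=6b +873.786ms=3/2b
7) 4368.932ms=15/2b +436.893ms=3/4b
8) 4805.825ms=33/4b +436.893ms=3/4b
Σ=9b of 9 (103bpm 3/8) — PASS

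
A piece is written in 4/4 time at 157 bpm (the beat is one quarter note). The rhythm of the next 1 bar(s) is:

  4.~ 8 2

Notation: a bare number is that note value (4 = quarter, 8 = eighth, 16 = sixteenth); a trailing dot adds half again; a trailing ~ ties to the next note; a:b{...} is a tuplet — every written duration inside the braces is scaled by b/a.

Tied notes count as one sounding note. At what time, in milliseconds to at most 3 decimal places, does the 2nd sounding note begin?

note 2 onset = 2b = 764.331ms

1. 0.0ms @ 0 + 764.331ms (2)
2. 764.331ms @ 2 + 764.331ms (2)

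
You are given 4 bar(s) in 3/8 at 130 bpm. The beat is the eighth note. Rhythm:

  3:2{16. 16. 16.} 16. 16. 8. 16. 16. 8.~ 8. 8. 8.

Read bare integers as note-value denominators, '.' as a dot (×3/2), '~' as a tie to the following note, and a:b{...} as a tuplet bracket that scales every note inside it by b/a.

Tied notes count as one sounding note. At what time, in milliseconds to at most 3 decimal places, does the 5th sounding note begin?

note 5 onset = 9/4b = 1038.462ms

1. 0.0ms @ 0 + 230.769ms (1/2)
2. 230.769ms @ 1/2 + 230.769ms (1/2)
3. 461.538ms @ 1 + 230.769ms (1/2)
4. 692.308ms @ 3/2 + 346.154ms (3/4)
5. 1038.462ms @ 9/4 + 346.154ms (3/4)
6. 1384.615ms @ 3 + 692.308ms (3/2)
7. 2076.923ms @ 9/2 + 346.154ms (3/4)
8. 2423.077ms @ 21/4 + 346.154ms (3/4)
9. 2769.231ms @ 6 + 1384.615ms (3)
10. 4153.846ms @ 9 + 692.308ms (3/2)
11. 4846.154ms @ 21/2 + 692.308ms (3/2)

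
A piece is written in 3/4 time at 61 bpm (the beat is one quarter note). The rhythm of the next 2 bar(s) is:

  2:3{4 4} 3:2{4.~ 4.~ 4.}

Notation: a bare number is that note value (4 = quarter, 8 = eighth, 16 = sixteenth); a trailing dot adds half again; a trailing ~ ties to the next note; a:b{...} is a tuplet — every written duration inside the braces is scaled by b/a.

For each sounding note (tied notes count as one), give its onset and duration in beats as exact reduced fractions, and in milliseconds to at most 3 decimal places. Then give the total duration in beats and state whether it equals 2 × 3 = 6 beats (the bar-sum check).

1) 0.0ms=0b +1475.41ms=3/2b
2) 1475.41ms=3/2b +1475.41ms=3/2b
3) 2950.82ms=3b +2950.82ms=3b
Σ=6b of 6 (61bpm 3/4) — PASS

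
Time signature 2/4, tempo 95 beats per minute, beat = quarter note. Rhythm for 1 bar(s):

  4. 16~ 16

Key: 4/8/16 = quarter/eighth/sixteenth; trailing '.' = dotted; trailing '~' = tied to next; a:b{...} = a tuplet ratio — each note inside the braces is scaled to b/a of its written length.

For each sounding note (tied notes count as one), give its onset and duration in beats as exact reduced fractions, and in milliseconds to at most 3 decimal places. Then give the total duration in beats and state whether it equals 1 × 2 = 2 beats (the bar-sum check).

1) 0.0ms=0b +947.368ms=3/2b
2) 947.368ms=3/2b +315.789ms=1/2b
Σ=2b of 2 (95bpm 2/4) — PASS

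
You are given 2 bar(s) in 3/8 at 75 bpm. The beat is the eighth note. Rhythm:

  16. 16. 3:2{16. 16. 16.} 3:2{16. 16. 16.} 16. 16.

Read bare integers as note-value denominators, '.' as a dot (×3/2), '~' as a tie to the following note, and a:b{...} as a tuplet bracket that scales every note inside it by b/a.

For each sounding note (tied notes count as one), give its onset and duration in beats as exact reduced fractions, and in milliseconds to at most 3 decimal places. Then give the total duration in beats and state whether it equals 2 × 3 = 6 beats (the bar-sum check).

1) 0.0ms=0b +600.0ms=3/4b
2) 600.0ms=3/4b +600.0ms=3/4b
3) 1200.0ms=3/2b +400.0ms=1/2b
4) 1600.0ms=2b +400.0ms=1/2b
5) 2000.0ms=5/2b +400.0ms=1/2b
6) 2400.0ms=3b +400.0ms=1/2b
7) 2800.0ms=7/2b +400.0ms=1/2b
8) 3200.0ms=4b +400.0ms=1/2b
9) 3600.0ms=9/2b +600.0ms=3/4b
10) 4200.0ms=21/4b +600.0ms=3/4b
Σ=6b of 6 (75bpm 3/8) — PASS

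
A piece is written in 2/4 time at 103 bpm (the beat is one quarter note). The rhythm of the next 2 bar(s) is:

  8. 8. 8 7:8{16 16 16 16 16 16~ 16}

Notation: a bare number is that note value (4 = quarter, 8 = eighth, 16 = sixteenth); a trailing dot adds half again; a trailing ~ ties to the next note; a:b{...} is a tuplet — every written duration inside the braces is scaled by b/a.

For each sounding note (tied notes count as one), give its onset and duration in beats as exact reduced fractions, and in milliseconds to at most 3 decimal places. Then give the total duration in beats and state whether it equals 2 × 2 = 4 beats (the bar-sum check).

1) 0.0ms=0b +436.893ms=3/4b
2) 436.893ms=3/4b +436.893ms=3/4b
3) 873.786ms=3/2b +291.262ms=1/2b
4) 1165.049ms=2b +166.436ms=2/7b
5) 1331.484ms=16/7b +166.436ms=2/7b
6) 1497.92ms=18/7b +166.436ms=2/7b
7) 1664.355ms=20/7b +166.436ms=2/7b
8) 1830.791ms=22/7b +166.436ms=2/7b
9) 1997.226ms=24/7b +332.871ms=4/7b
Σ=4b of 4 (103bpm 2/4) — PASS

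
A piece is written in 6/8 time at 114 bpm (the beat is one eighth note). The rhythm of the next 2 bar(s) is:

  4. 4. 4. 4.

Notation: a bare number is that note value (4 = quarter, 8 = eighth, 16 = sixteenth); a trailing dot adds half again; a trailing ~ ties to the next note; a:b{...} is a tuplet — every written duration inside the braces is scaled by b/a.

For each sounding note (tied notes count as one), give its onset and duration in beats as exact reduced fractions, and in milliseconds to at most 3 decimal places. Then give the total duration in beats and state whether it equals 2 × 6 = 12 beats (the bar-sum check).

1) 0.0ms=0b +1578.947ms=3b
2) 1578.947ms=3b +1578.947ms=3b
3) 3157.895ms=6b +1578.947ms=3b
4) 4736.842ms=9b +1578.947ms=3b
Σ=12b of 12 (114bpm 6/8) — PASS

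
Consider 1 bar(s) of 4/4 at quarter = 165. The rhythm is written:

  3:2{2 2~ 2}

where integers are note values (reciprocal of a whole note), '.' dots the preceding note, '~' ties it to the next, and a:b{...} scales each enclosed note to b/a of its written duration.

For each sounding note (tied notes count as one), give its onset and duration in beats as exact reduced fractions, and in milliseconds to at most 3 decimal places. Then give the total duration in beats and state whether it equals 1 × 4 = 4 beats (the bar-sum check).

1) 0.0ms=0b +484.848ms=4/3b
2) 484.848ms=4/3b +969.697ms=8/3b
Σ=4b of 4 (165bpm 4/4) — PASS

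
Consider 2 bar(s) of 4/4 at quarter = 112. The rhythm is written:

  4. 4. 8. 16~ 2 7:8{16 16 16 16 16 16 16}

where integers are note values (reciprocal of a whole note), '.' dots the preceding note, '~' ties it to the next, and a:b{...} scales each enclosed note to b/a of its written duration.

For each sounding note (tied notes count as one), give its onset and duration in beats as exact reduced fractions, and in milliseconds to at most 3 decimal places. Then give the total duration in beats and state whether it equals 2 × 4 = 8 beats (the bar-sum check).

1) 0.0ms=0b +803.571ms=3/2b
2) 803.571ms=3/2b +803.571ms=3/2b
3) 1607.143ms=3b +401.786ms=3/4b
4) 2008.929ms=15/4b +1205.357ms=9/4b
5) 3214.286ms=6b +153.061ms=2/7b
6) 3367.347ms=44/7b +153.061ms=2/7b
7) 3520.408ms=46/7b +153.061ms=2/7b
8) 3673.469ms=48/7b +153.061ms=2/7b
9) 3826.531ms=50/7b +153.061ms=2/7b
10) 3979.592ms=52/7b +153.061ms=2/7b
11) 4132.653ms=54/7b +153.061ms=2/7b
Σ=8b of 8 (112bpm 4/4) — PASS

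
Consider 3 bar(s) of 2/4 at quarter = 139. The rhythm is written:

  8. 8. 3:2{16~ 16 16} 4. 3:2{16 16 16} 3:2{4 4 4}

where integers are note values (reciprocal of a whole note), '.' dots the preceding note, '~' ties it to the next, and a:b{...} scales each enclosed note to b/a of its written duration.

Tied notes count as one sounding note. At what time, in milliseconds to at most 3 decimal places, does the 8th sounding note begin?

note 8 onset = 23/6b = 1654.676ms

1. 0.0ms @ 0 + 323.741ms (3/4)
2. 323.741ms @ 3/4 + 323.741ms (3/4)
3. 647.482ms @ 3/2 + 143.885ms (1/3)
4. 791.367ms @ 11/6 + 71.942ms (1/6)
5. 863.309ms @ 2 + 647.482ms (3/2)
6. 1510.791ms @ 7/2 + 71.942ms (1/6)
7. 1582.734ms @ 11/3 + 71.942ms (1/6)
8. 1654.676ms @ 23/6 + 71.942ms (1/6)
9. 1726.619ms @ 4 + 287.77ms (2/3)
10. 2014.388ms @ 14/3 + 287.77ms (2/3)
11. 2302.158ms @ 16/3 + 287.77ms (2/3)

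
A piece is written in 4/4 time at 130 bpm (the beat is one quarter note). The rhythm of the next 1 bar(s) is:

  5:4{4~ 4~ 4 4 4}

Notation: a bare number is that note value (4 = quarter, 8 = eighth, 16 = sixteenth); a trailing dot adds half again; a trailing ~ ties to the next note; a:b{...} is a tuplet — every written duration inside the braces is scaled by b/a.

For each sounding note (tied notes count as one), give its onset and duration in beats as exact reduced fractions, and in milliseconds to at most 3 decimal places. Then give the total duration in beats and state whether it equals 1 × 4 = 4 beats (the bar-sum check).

1) 0.0ms=0b +1107.692ms=12/5b
2) 1107.692ms=12/5b +369.231ms=4/5b
3) 1476.923ms=16/5b +369.231ms=4/5b
Σ=4b of 4 (130bpm 4/4) — PASS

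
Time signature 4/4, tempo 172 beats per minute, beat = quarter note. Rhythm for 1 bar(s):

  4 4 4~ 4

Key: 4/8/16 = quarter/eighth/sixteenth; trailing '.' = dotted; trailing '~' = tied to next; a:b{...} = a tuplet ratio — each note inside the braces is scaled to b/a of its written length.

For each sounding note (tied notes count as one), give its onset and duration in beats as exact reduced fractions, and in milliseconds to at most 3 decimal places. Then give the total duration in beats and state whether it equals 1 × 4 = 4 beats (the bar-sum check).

1) 0.0ms=0b +348.837ms=1b
2) 348.837ms=1b +348.837ms=1b
3) 697.674ms=2b +697.674ms=2b
Σ=4b of 4 (172bpm 4/4) — PASS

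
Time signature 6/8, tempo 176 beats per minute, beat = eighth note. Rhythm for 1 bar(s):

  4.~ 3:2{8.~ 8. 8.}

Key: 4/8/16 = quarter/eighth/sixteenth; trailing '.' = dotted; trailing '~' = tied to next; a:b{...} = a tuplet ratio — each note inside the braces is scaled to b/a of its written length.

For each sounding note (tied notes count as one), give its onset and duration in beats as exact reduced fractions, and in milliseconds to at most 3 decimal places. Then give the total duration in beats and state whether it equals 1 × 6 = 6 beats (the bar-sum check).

1) 0.0ms=0b +1704.545ms=5b
2) 1704.545ms=5b +340.909ms=1b
Σ=6b of 6 (176bpm 6/8) — PASS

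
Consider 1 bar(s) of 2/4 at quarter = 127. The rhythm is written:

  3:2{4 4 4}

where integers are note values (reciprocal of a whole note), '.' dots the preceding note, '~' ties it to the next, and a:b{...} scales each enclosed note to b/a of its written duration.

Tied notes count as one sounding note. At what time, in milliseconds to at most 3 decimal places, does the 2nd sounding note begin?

1. 0.0ms @ 0 + 314.961ms (2/3)
2. 314.961ms @ 2/3 + 314.961ms (2/3)
3. 629.921ms @ 4/3 + 314.961ms (2/3)

note 2 onset = 2/3b = 314.961ms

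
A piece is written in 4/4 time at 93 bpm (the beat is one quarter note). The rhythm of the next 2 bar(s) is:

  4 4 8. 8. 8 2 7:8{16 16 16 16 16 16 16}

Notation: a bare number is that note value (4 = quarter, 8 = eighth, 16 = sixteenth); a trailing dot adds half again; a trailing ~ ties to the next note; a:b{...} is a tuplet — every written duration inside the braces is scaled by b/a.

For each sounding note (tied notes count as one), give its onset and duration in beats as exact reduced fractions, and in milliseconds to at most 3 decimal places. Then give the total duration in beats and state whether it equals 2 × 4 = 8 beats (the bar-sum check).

1) 0.0ms=0b +645.161ms=1b
2) 645.161ms=1b +645.161ms=1b
3) 1290.323ms=2b +483.871ms=3/4b
4) 1774.194ms=11/4b +483.871ms=3/4b
5) 2258.065ms=7/2b +322.581ms=1/2b
6) 2580.645ms=4b +1290.323ms=2b
7) 3870.968ms=6b +184.332ms=2/7b
8) 4055.3ms=44/7b +184.332ms=2/7b
9) 4239.631ms=46/7b +184.332ms=2/7b
10) 4423.963ms=48/7b +184.332ms=2/7b
11) 4608.295ms=50/7b +184.332ms=2/7b
12) 4792.627ms=52/7b +184.332ms=2/7b
13) 4976.959ms=54/7b +184.332ms=2/7b
Σ=8b of 8 (93bpm 4/4) — PASS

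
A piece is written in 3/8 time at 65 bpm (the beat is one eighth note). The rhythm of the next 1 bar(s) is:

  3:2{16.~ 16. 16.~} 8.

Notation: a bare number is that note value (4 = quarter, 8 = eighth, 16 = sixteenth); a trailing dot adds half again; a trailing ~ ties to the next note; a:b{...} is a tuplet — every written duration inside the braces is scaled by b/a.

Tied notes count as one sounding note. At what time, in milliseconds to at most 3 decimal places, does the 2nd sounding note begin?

1. 0.0ms @ 0 + 923.077ms (1)
2. 923.077ms @ 1 + 1846.154ms (2)

note 2 onset = 1b = 923.077ms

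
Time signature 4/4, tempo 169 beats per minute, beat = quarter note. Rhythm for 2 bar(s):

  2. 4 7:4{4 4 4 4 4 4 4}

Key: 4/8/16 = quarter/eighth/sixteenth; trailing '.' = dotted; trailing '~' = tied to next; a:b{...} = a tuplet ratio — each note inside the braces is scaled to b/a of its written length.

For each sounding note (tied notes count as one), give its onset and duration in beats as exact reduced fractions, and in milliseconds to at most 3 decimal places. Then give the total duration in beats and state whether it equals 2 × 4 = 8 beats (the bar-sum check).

1) 0.0ms=0b +1065.089ms=3b
2) 1065.089ms=3b +355.03ms=1b
3) 1420.118ms=4b +202.874ms=4/7b
4) 1622.992ms=32/7b +202.874ms=4/7b
5) 1825.866ms=36/7b +202.874ms=4/7b
6) 2028.74ms=40/7b +202.874ms=4/7b
7) 2231.615ms=44/7b +202.874ms=4/7b
8) 2434.489ms=48/7b +202.874ms=4/7b
9) 2637.363ms=52/7b +202.874ms=4/7b
Σ=8b of 8 (169bpm 4/4) — PASS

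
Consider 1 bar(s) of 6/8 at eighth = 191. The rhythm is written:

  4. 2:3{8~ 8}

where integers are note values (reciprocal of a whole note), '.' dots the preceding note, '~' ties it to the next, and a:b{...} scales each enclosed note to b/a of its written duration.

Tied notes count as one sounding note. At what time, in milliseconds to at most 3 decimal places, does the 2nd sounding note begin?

1. 0.0ms @ 0 + 942.408ms (3)
2. 942.408ms @ 3 + 942.408ms (3)

note 2 onset = 3b = 942.408ms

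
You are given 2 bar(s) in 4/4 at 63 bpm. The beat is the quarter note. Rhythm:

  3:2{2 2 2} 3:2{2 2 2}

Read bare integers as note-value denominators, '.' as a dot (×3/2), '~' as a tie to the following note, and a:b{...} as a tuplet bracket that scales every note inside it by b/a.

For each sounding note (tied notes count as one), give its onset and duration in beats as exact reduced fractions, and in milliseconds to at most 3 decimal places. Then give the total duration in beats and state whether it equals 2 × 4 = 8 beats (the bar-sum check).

1) 0.0ms=0b +1269.841ms=4/3b
2) 1269.841ms=4/3b +1269.841ms=4/3b
3) 2539.683ms=8/3b +1269.841ms=4/3b
4) 3809.524ms=4b +1269.841ms=4/3b
5) 5079.365ms=16/3b +1269.841ms=4/3b
6) 6349.206ms=20/3b +1269.841ms=4/3b
Σ=8b of 8 (63bpm 4/4) — PASS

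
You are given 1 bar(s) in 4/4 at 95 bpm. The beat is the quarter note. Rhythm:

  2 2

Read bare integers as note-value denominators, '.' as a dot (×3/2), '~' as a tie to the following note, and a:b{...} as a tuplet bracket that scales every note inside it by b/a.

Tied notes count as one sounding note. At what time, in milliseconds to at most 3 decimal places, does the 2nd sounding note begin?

note 2 onset = 2b = 1263.158ms

1. 0.0ms @ 0 + 1263.158ms (2)
2. 1263.158ms @ 2 + 1263.158ms (2)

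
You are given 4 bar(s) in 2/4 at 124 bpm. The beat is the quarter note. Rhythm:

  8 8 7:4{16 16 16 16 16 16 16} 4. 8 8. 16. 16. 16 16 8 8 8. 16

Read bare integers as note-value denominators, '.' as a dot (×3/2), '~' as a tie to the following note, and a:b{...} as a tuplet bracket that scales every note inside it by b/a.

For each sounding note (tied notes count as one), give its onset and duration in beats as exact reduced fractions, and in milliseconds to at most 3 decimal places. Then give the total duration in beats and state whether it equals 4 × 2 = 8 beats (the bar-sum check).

1) 0.0ms=0b +241.935ms=1/2b
2) 241.935ms=1/2b +241.935ms=1/2b
3) 483.871ms=1b +69.124ms=1/7b
4) 552.995ms=8/7b +69.124ms=1/7b
5) 622.12ms=9/7b +69.124ms=1/7b
6) 691.244ms=10/7b +69.124ms=1/7b
7) 760.369ms=11/7b +69.124ms=1/7b
8) 829.493ms=12/7b +69.124ms=1/7b
9) 898.618ms=13/7b +69.124ms=1/7b
10) 967.742ms=2b +725.806ms=3/2b
11) 1693.548ms=7/2b +241.935ms=1/2b
12) 1935.484ms=4b +362.903ms=3/4b
13) 2298.387ms=19/4b +181.452ms=3/8b
14) 2479.839ms=41/8b +181.452ms=3/8b
15) 2661.29ms=11/2b +120.968ms=1/4b
16) 2782.258ms=23/4b +120.968ms=1/4b
17) 2903.226ms=6b +241.935ms=1/2b
18) 3145.161ms=13/2b +241.935ms=1/2b
19) 3387.097ms=7b +362.903ms=3/4b
20) 3750.0ms=31/4b +120.968ms=1/4b
Σ=8b of 8 (124bpm 2/4) — PASS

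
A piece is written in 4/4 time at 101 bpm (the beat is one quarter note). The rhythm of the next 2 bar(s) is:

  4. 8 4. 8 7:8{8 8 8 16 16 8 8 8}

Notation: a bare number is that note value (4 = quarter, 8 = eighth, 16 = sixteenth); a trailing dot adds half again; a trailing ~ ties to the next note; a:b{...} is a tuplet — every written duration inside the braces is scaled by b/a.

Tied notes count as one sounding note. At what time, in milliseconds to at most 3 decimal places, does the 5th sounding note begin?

note 5 onset = 4b = 2376.238ms

1. 0.0ms @ 0 + 891.089ms (3/2)
2. 891.089ms @ 3/2 + 297.03ms (1/2)
3. 1188.119ms @ 2 + 891.089ms (3/2)
4. 2079.208ms @ 7/2 + 297.03ms (1/2)
5. 2376.238ms @ 4 + 339.463ms (4/7)
6. 2715.7ms @ 32/7 + 339.463ms (4/7)
7. 3055.163ms @ 36/7 + 339.463ms (4/7)
8. 3394.625ms @ 40/7 + 169.731ms (2/7)
9. 3564.356ms @ 6 + 169.731ms (2/7)
10. 3734.088ms @ 44/7 + 339.463ms (4/7)
11. 4073.55ms @ 48/7 + 339.463ms (4/7)
12. 4413.013ms @ 52/7 + 339.463ms (4/7)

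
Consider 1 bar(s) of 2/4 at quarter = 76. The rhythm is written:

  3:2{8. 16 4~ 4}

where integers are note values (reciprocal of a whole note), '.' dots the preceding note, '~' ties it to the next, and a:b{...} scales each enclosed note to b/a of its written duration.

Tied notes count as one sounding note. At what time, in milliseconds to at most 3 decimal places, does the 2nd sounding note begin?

1. 0.0ms @ 0 + 394.737ms (1/2)
2. 394.737ms @ 1/2 + 131.579ms (1/6)
3. 526.316ms @ 2/3 + 1052.632ms (4/3)

note 2 onset = 1/2b = 394.737ms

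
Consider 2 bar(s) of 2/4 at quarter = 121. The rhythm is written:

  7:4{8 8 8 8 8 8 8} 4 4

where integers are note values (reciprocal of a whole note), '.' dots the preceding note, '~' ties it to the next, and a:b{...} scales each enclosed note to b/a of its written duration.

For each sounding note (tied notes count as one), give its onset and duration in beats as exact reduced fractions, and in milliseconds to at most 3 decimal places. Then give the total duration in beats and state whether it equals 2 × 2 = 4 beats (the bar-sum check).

1) 0.0ms=0b +141.677ms=2/7b
2) 141.677ms=2/7b +141.677ms=2/7b
3) 283.353ms=4/7b +141.677ms=2/7b
4) 425.03ms=6/7b +141.677ms=2/7b
5) 566.706ms=8/7b +141.677ms=2/7b
6) 708.383ms=10/7b +141.677ms=2/7b
7) 850.059ms=12/7b +141.677ms=2/7b
8) 991.736ms=2b +495.868ms=1b
9) 1487.603ms=3b +495.868ms=1b
Σ=4b of 4 (121bpm 2/4) — PASS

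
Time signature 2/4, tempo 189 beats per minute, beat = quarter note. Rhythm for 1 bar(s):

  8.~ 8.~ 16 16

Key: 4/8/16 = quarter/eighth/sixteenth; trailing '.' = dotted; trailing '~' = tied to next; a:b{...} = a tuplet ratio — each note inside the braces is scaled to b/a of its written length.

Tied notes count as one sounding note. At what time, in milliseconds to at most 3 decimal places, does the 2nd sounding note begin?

note 2 onset = 7/4b = 555.556ms

1. 0.0ms @ 0 + 555.556ms (7/4)
2. 555.556ms @ 7/4 + 79.365ms (1/4)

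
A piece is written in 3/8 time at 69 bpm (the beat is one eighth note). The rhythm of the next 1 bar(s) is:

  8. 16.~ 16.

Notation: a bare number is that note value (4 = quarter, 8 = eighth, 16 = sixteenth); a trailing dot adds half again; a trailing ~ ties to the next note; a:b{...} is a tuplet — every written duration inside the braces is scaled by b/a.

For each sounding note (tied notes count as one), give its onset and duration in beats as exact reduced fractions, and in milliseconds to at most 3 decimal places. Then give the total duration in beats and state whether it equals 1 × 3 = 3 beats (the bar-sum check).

1) 0.0ms=0b +1304.348ms=3/2b
2) 1304.348ms=3/2b +1304.348ms=3/2b
Σ=3b of 3 (69bpm 3/8) — PASS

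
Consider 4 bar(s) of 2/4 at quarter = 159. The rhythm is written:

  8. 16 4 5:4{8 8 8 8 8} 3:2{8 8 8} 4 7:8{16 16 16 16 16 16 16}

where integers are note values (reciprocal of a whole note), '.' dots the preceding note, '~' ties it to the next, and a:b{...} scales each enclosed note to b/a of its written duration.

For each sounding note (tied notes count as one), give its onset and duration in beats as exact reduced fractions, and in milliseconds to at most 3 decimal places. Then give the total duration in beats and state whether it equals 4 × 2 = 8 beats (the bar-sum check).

1) 0.0ms=0b +283.019ms=3/4b
2) 283.019ms=3/4b +94.34ms=1/4b
3) 377.358ms=1b +377.358ms=1b
4) 754.717ms=2b +150.943ms=2/5b
5) 905.66ms=12/5b +150.943ms=2/5b
6) 1056.604ms=14/5b +150.943ms=2/5b
7) 1207.547ms=16/5b +150.943ms=2/5b
8) 1358.491ms=18/5b +150.943ms=2/5b
9) 1509.434ms=4b +125.786ms=1/3b
10) 1635.22ms=13/3b +125.786ms=1/3b
11) 1761.006ms=14/3b +125.786ms=1/3b
12) 1886.792ms=5b +377.358ms=1b
13) 2264.151ms=6b +107.817ms=2/7b
14) 2371.968ms=44/7b +107.817ms=2/7b
15) 2479.784ms=46/7b +107.817ms=2/7b
16) 2587.601ms=48/7b +107.817ms=2/7b
17) 2695.418ms=50/7b +107.817ms=2/7b
18) 2803.235ms=52/7b +107.817ms=2/7b
19) 2911.051ms=54/7b +107.817ms=2/7b
Σ=8b of 8 (159bpm 2/4) — PASS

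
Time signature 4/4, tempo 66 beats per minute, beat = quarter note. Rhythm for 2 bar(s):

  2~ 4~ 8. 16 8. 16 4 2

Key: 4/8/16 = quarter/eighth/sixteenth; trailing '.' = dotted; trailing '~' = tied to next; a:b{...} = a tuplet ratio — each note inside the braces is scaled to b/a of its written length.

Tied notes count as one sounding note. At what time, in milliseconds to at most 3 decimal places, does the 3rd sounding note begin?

note 3 onset = 4b = 3636.364ms

1. 0.0ms @ 0 + 3409.091ms (15/4)
2. 3409.091ms @ 15/4 + 227.273ms (1/4)
3. 3636.364ms @ 4 + 681.818ms (3/4)
4. 4318.182ms @ 19/4 + 227.273ms (1/4)
5. 4545.455ms @ 5 + 909.091ms (1)
6. 5454.545ms @ 6 + 1818.182ms (2)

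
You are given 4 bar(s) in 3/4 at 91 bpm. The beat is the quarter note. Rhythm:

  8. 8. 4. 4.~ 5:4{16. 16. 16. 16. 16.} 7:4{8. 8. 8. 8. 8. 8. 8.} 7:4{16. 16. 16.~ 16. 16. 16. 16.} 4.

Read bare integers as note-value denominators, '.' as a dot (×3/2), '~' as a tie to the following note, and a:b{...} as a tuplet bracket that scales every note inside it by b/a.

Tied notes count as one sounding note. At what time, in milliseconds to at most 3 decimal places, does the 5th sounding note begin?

1. 0.0ms @ 0 + 494.505ms (3/4)
2. 494.505ms @ 3/4 + 494.505ms (3/4)
3. 989.011ms @ 3/2 + 989.011ms (3/2)
4. 1978.022ms @ 3 + 1186.813ms (9/5)
5. 3164.835ms @ 24/5 + 197.802ms (3/10)
6. 3362.637ms @ 51/10 + 197.802ms (3/10)
7. 3560.44ms @ 27/5 + 197.802ms (3/10)
8. 3758.242ms @ 57/10 + 197.802ms (3/10)
9. 3956.044ms @ 6 + 282.575ms (3/7)
10. 4238.619ms @ 45/7 + 282.575ms (3/7)
11. 4521.193ms @ 48/7 + 282.575ms (3/7)
12. 4803.768ms @ 51/7 + 282.575ms (3/7)
13. 5086.342ms @ 54/7 + 282.575ms (3/7)
14. 5368.917ms @ 57/7 + 282.575ms (3/7)
15. 5651.491ms @ 60/7 + 282.575ms (3/7)
16. 5934.066ms @ 9 + 141.287ms (3/14)
17. 6075.353ms @ 129/14 + 141.287ms (3/14)
18. 6216.641ms @ 66/7 + 282.575ms (3/7)
19. 6499.215ms @ 69/7 + 141.287ms (3/14)
20. 6640.502ms @ 141/14 + 141.287ms (3/14)
21. 6781.79ms @ 72/7 + 141.287ms (3/14)
22. 6923.077ms @ 21/2 + 989.011ms (3/2)

note 5 onset = 24/5b = 3164.835ms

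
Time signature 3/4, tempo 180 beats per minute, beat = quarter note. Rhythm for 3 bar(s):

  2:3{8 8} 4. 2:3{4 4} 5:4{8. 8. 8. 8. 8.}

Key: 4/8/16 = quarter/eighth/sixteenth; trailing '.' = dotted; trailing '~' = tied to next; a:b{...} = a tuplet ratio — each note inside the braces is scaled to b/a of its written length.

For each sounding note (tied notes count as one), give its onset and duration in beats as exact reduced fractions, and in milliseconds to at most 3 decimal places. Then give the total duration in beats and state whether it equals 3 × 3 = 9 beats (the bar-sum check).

1) 0.0ms=0b +250.0ms=3/4b
2) 250.0ms=3/4b +250.0ms=3/4b
3) 500.0ms=3/2b +500.0ms=3/2b
4) 1000.0ms=3b +500.0ms=3/2b
5) 1500.0ms=9/2b +500.0ms=3/2b
6) 2000.0ms=6b +200.0ms=3/5b
7) 2200.0ms=33/5b +200.0ms=3/5b
8) 2400.0ms=36/5b +200.0ms=3/5b
9) 2600.0ms=39/5b +200.0ms=3/5b
10) 2800.0ms=42/5b +200.0ms=3/5b
Σ=9b of 9 (180bpm 3/4) — PASS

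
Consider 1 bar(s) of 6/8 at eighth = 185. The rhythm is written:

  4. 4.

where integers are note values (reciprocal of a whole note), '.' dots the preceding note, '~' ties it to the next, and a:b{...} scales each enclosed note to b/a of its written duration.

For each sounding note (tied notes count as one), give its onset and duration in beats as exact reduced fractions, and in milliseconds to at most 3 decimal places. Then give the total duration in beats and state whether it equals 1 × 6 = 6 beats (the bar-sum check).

1) 0.0ms=0b +972.973ms=3b
2) 972.973ms=3b +972.973ms=3b
Σ=6b of 6 (185bpm 6/8) — PASS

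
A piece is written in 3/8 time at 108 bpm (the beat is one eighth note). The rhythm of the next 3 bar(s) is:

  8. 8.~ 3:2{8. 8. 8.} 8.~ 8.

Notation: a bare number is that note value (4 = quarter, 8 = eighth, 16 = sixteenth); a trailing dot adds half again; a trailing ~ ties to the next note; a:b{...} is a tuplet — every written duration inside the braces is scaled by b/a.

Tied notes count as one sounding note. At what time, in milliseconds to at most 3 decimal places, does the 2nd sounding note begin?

note 2 onset = 3/2b = 833.333ms

1. 0.0ms @ 0 + 833.333ms (3/2)
2. 833.333ms @ 3/2 + 1388.889ms (5/2)
3. 2222.222ms @ 4 + 555.556ms (1)
4. 2777.778ms @ 5 + 555.556ms (1)
5. 3333.333ms @ 6 + 1666.667ms (3)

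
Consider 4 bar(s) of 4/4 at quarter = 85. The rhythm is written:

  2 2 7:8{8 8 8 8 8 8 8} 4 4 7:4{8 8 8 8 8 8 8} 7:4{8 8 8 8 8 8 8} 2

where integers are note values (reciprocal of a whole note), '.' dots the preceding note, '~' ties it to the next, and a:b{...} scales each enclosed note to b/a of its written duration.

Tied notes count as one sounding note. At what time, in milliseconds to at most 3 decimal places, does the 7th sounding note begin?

note 7 onset = 44/7b = 4436.975ms

1. 0.0ms @ 0 + 1411.765ms (2)
2. 1411.765ms @ 2 + 1411.765ms (2)
3. 2823.529ms @ 4 + 403.361ms (4/7)
4. 3226.891ms @ 32/7 + 403.361ms (4/7)
5. 3630.252ms @ 36/7 + 403.361ms (4/7)
6. 4033.613ms @ 40/7 + 403.361ms (4/7)
7. 4436.975ms @ 44/7 + 403.361ms (4/7)
8. 4840.336ms @ 48/7 + 403.361ms (4/7)
9. 5243.697ms @ 52/7 + 403.361ms (4/7)
10. 5647.059ms @ 8 + 705.882ms (1)
11. 6352.941ms @ 9 + 705.882ms (1)
12. 7058.824ms @ 10 + 201.681ms (2/7)
13. 7260.504ms @ 72/7 + 201.681ms (2/7)
14. 7462.185ms @ 74/7 + 201.681ms (2/7)
15. 7663.866ms @ 76/7 + 201.681ms (2/7)
16. 7865.546ms @ 78/7 + 201.681ms (2/7)
17. 8067.227ms @ 80/7 + 201.681ms (2/7)
18. 8268.908ms @ 82/7 + 201.681ms (2/7)
19. 8470.588ms @ 12 + 201.681ms (2/7)
20. 8672.269ms @ 86/7 + 201.681ms (2/7)
21. 8873.95ms @ 88/7 + 201.681ms (2/7)
22. 9075.63ms @ 90/7 + 201.681ms (2/7)
23. 9277.311ms @ 92/7 + 201.681ms (2/7)
24. 9478.992ms @ 94/7 + 201.681ms (2/7)
25. 9680.672ms @ 96/7 + 201.681ms (2/7)
26. 9882.353ms @ 14 + 1411.765ms (2)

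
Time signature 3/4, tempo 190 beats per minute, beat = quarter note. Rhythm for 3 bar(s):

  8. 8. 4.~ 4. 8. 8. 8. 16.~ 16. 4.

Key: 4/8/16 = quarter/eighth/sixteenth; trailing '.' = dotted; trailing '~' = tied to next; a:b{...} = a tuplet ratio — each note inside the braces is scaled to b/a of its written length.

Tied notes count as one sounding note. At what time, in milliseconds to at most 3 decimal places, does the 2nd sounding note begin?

note 2 onset = 3/4b = 236.842ms

1. 0.0ms @ 0 + 236.842ms (3/4)
2. 236.842ms @ 3/4 + 236.842ms (3/4)
3. 473.684ms @ 3/2 + 947.368ms (3)
4. 1421.053ms @ 9/2 + 236.842ms (3/4)
5. 1657.895ms @ 21/4 + 236.842ms (3/4)
6. 1894.737ms @ 6 + 236.842ms (3/4)
7. 2131.579ms @ 27/4 + 236.842ms (3/4)
8. 2368.421ms @ 15/2 + 473.684ms (3/2)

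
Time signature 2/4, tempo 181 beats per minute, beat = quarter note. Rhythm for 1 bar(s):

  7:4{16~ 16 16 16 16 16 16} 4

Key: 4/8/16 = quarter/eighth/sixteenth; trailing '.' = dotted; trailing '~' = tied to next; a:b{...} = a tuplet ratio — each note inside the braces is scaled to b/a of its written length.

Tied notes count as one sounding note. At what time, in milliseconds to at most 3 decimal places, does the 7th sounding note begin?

note 7 onset = 1b = 331.492ms

1. 0.0ms @ 0 + 94.712ms (2/7)
2. 94.712ms @ 2/7 + 47.356ms (1/7)
3. 142.068ms @ 3/7 + 47.356ms (1/7)
4. 189.424ms @ 4/7 + 47.356ms (1/7)
5. 236.78ms @ 5/7 + 47.356ms (1/7)
6. 284.136ms @ 6/7 + 47.356ms (1/7)
7. 331.492ms @ 1 + 331.492ms (1)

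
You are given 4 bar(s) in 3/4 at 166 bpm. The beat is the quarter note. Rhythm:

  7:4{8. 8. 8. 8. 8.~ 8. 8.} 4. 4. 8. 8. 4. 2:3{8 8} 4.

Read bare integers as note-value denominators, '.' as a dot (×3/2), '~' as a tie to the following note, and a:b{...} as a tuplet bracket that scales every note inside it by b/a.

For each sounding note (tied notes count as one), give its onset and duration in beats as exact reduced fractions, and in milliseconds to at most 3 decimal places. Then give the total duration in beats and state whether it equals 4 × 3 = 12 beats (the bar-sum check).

1) 0.0ms=0b +154.905ms=3/7b
2) 154.905ms=3/7b +154.905ms=3/7b
3) 309.811ms=6/7b +154.905ms=3/7b
4) 464.716ms=9/7b +154.905ms=3/7b
5) 619.621ms=12/7b +309.811ms=6/7b
6) 929.432ms=18/7b +154.905ms=3/7b
7) 1084.337ms=3b +542.169ms=3/2b
8) 1626.506ms=9/2b +542.169ms=3/2b
9) 2168.675ms=6b +271.084ms=3/4b
10) 2439.759ms=27/4b +271.084ms=3/4b
11) 2710.843ms=15/2b +542.169ms=3/2b
12) 3253.012ms=9b +271.084ms=3/4b
13) 3524.096ms=39/4b +271.084ms=3/4b
14) 3795.181ms=21/2b +542.169ms=3/2b
Σ=12b of 12 (166bpm 3/4) — PASS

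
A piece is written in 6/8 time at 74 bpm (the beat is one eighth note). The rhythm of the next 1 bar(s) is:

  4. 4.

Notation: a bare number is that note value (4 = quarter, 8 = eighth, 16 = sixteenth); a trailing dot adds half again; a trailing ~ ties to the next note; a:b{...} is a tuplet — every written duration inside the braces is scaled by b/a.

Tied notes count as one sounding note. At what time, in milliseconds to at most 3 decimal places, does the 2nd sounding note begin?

1. 0.0ms @ 0 + 2432.432ms (3)
2. 2432.432ms @ 3 + 2432.432ms (3)

note 2 onset = 3b = 2432.432ms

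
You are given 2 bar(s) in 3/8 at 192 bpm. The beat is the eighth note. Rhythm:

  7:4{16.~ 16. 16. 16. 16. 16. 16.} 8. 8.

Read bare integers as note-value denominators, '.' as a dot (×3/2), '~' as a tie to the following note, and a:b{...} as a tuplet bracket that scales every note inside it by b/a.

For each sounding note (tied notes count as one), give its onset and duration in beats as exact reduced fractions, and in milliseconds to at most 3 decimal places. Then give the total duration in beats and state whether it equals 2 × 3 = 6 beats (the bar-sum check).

1) 0.0ms=0b +267.857ms=6/7b
2) 267.857ms=6/7b +133.929ms=3/7b
3) 401.786ms=9/7b +133.929ms=3/7b
4) 535.714ms=12/7b +133.929ms=3/7b
5) 669.643ms=15/7b +133.929ms=3/7b
6) 803.571ms=18/7b +133.929ms=3/7b
7) 937.5ms=3b +468.75ms=3/2b
8) 1406.25ms=9/2b +468.75ms=3/2b
Σ=6b of 6 (192bpm 3/8) — PASS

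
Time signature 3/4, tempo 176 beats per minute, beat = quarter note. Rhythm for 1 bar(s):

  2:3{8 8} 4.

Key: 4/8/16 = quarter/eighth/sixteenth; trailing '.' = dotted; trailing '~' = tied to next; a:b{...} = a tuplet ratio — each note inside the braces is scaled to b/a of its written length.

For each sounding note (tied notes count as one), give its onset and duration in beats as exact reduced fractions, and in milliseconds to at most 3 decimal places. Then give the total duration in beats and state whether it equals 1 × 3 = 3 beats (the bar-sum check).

1) 0.0ms=0b +255.682ms=3/4b
2) 255.682ms=3/4b +255.682ms=3/4b
3) 511.364ms=3/2b +511.364ms=3/2b
Σ=3b of 3 (176bpm 3/4) — PASS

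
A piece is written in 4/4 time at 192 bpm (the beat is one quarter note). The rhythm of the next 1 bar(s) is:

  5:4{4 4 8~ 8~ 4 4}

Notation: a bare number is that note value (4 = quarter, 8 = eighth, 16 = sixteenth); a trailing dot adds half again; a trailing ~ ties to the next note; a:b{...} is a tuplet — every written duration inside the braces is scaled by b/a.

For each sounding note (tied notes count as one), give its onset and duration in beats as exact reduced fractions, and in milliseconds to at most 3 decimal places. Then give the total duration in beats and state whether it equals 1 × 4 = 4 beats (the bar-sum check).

1) 0.0ms=0b +250.0ms=4/5b
2) 250.0ms=4/5b +250.0ms=4/5b
3) 500.0ms=8/5b +500.0ms=8/5b
4) 1000.0ms=16/5b +250.0ms=4/5b
Σ=4b of 4 (192bpm 4/4) — PASS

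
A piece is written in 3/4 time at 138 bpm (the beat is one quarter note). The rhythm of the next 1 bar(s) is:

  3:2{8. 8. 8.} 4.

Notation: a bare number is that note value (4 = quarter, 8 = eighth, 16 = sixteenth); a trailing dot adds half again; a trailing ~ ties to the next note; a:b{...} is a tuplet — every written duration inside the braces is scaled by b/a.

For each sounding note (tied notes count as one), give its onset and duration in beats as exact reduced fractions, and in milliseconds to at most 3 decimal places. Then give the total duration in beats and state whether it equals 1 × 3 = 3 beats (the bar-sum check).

1) 0.0ms=0b +217.391ms=1/2b
2) 217.391ms=1/2b +217.391ms=1/2b
3) 434.783ms=1b +217.391ms=1/2b
4) 652.174ms=3/2b +652.174ms=3/2b
Σ=3b of 3 (138bpm 3/4) — PASS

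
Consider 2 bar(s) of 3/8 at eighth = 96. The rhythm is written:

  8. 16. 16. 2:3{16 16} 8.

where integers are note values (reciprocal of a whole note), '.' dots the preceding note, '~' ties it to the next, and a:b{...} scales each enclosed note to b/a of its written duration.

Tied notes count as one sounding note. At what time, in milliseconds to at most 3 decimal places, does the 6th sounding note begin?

note 6 onset = 9/2b = 2812.5ms

1. 0.0ms @ 0 + 937.5ms (3/2)
2. 937.5ms @ 3/2 + 468.75ms (3/4)
3. 1406.25ms @ 9/4 + 468.75ms (3/4)
4. 1875.0ms @ 3 + 468.75ms (3/4)
5. 2343.75ms @ 15/4 + 468.75ms (3/4)
6. 2812.5ms @ 9/2 + 937.5ms (3/2)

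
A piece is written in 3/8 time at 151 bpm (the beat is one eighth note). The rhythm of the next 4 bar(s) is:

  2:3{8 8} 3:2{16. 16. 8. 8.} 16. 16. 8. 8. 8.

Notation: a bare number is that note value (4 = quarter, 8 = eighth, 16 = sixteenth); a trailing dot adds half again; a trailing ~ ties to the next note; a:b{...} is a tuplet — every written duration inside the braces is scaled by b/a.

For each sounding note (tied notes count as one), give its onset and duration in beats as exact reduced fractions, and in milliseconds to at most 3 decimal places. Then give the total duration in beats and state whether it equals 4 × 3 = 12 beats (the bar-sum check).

1) 0.0ms=0b +596.026ms=3/2b
2) 596.026ms=3/2b +596.026ms=3/2b
3) 1192.053ms=3b +198.675ms=1/2b
4) 1390.728ms=7/2b +198.675ms=1/2b
5) 1589.404ms=4b +397.351ms=1b
6) 1986.755ms=5b +397.351ms=1b
7) 2384.106ms=6b +298.013ms=3/4b
8) 2682.119ms=27/4b +298.013ms=3/4b
9) 2980.132ms=15/2b +596.026ms=3/2b
10) 3576.159ms=9b +596.026ms=3/2b
11) 4172.185ms=21/2b +596.026ms=3/2b
Σ=12b of 12 (151bpm 3/8) — PASS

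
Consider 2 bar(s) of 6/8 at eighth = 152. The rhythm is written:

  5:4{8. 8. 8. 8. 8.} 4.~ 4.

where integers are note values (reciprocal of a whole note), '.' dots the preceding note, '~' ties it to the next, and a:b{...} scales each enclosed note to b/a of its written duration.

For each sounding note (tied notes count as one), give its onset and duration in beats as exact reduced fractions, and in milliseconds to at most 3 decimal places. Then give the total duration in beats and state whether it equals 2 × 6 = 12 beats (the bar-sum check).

1) 0.0ms=0b +473.684ms=6/5b
2) 473.684ms=6/5b +473.684ms=6/5b
3) 947.368ms=12/5b +473.684ms=6/5b
4) 1421.053ms=18/5b +473.684ms=6/5b
5) 1894.737ms=24/5b +473.684ms=6/5b
6) 2368.421ms=6b +2368.421ms=6b
Σ=12b of 12 (152bpm 6/8) — PASS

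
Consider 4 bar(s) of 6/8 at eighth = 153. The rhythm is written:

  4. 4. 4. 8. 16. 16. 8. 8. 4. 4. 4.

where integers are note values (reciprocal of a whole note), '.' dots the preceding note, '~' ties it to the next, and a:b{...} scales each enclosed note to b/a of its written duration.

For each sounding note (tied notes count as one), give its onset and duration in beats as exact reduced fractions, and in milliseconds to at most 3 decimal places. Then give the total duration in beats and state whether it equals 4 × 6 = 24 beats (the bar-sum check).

1) 0.0ms=0b +1176.471ms=3b
2) 1176.471ms=3b +1176.471ms=3b
3) 2352.941ms=6b +1176.471ms=3b
4) 3529.412ms=9b +588.235ms=3/2b
5) 4117.647ms=21/2b +294.118ms=3/4b
6) 4411.765ms=45/4b +294.118ms=3/4b
7) 4705.882ms=12b +588.235ms=3/2b
8) 5294.118ms=27/2b +588.235ms=3/2b
9) 5882.353ms=15b +1176.471ms=3b
10) 7058.824ms=18b +1176.471ms=3b
11) 8235.294ms=21b +1176.471ms=3b
Σ=24b of 24 (153bpm 6/8) — PASS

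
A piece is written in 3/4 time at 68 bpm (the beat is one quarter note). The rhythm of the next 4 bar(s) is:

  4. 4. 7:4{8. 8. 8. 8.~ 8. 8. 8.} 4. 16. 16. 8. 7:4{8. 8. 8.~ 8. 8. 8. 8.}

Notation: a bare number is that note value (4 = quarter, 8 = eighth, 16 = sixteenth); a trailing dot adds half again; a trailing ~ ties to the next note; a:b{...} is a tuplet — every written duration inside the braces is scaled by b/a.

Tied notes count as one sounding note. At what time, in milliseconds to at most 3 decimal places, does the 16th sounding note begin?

1. 0.0ms @ 0 + 1323.529ms (3/2)
2. 1323.529ms @ 3/2 + 1323.529ms (3/2)
3. 2647.059ms @ 3 + 378.151ms (3/7)
4. 3025.21ms @ 24/7 + 378.151ms (3/7)
5. 3403.361ms @ 27/7 + 378.151ms (3/7)
6. 3781.513ms @ 30/7 + 756.303ms (6/7)
7. 4537.815ms @ 36/7 + 378.151ms (3/7)
8. 4915.966ms @ 39/7 + 378.151ms (3/7)
9. 5294.118ms @ 6 + 1323.529ms (3/2)
10. 6617.647ms @ 15/2 + 330.882ms (3/8)
11. 6948.529ms @ 63/8 + 330.882ms (3/8)
12. 7279.412ms @ 33/4 + 661.765ms (3/4)
13. 7941.176ms @ 9 + 378.151ms (3/7)
14. 8319.328ms @ 66/7 + 378.151ms (3/7)
15. 8697.479ms @ 69/7 + 756.303ms (6/7)
16. 9453.782ms @ 75/7 + 378.151ms (3/7)
17. 9831.933ms @ 78/7 + 378.151ms (3/7)
18. 10210.084ms @ 81/7 + 378.151ms (3/7)

note 16 onset = 75/7b = 9453.782ms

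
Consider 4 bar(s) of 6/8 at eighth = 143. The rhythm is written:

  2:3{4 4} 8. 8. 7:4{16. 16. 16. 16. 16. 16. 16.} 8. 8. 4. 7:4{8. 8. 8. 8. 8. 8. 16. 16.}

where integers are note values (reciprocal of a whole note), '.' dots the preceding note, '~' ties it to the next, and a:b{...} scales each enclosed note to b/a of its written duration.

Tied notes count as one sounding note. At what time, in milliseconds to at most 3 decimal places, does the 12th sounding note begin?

note 12 onset = 12b = 5034.965ms

1. 0.0ms @ 0 + 1258.741ms (3)
2. 1258.741ms @ 3 + 1258.741ms (3)
3. 2517.483ms @ 6 + 629.371ms (3/2)
4. 3146.853ms @ 15/2 + 629.371ms (3/2)
5. 3776.224ms @ 9 + 179.82ms (3/7)
6. 3956.044ms @ 66/7 + 179.82ms (3/7)
7. 4135.864ms @ 69/7 + 179.82ms (3/7)
8. 4315.684ms @ 72/7 + 179.82ms (3/7)
9. 4495.504ms @ 75/7 + 179.82ms (3/7)
10. 4675.325ms @ 78/7 + 179.82ms (3/7)
11. 4855.145ms @ 81/7 + 179.82ms (3/7)
12. 5034.965ms @ 12 + 629.371ms (3/2)
13. 5664.336ms @ 27/2 + 629.371ms (3/2)
14. 6293.706ms @ 15 + 1258.741ms (3)
15. 7552.448ms @ 18 + 359.64ms (6/7)
16. 7912.088ms @ 132/7 + 359.64ms (6/7)
17. 8271.728ms @ 138/7 + 359.64ms (6/7)
18. 8631.369ms @ 144/7 + 359.64ms (6/7)
19. 8991.009ms @ 150/7 + 359.64ms (6/7)
20. 9350.649ms @ 156/7 + 359.64ms (6/7)
21. 9710.29ms @ 162/7 + 179.82ms (3/7)
22. 9890.11ms @ 165/7 + 179.82ms (3/7)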